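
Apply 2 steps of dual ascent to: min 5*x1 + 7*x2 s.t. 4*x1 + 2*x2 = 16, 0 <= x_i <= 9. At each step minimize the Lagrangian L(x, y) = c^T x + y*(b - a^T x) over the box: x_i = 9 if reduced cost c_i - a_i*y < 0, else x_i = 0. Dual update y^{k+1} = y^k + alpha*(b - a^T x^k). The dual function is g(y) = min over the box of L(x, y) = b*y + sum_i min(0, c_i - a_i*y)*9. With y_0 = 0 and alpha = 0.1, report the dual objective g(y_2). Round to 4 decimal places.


Dual ascent for LP: min 5*x1 + 7*x2, 4*x1 + 2*x2 = 16, 0 <= x_i <= 9
Step 1: y^k = 0.0, reduced costs: (5.0, 7.0)
  x^k = (0.0, 0.0), subgradient = b - a^T x = 16.0
  y^{k+1} = 0.0 + 0.1*16.0 = 1.6
Step 2: y^k = 1.6, reduced costs: (-1.4, 3.8)
  x^k = (9.0, 0.0), subgradient = b - a^T x = -20.0
  y^{k+1} = 1.6 + 0.1*-20.0 = -0.4
Dual objective at y_2 = -0.4: reduced costs (6.6, 7.8), box minimizer x = (0.0, 0.0)
g(y_2) = b*y + (c1 - a1*y)*x1 + (c2 - a2*y)*x2 = 16*(-0.4) + 6.6*0.0 + 7.8*0.0 = -6.4 + 0.0 + 0.0 = -6.4


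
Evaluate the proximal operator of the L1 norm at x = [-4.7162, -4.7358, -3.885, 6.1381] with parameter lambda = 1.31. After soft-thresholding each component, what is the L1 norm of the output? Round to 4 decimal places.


Soft-thresholding with lambda = 1.31:
prox(-4.7162) = sign(-4.7162)*max(|-4.7162| - 1.31, 0) = -3.4062
prox(-4.7358) = sign(-4.7358)*max(|-4.7358| - 1.31, 0) = -3.4258
prox(-3.885) = sign(-3.885)*max(|-3.885| - 1.31, 0) = -2.575
prox(6.1381) = sign(6.1381)*max(|6.1381| - 1.31, 0) = 4.8281
prox(x) = [-3.4062, -3.4258, -2.575, 4.8281]
||prox(x)||_1 = 3.4062 + 3.4258 + 2.575 + 4.8281 = 14.2351


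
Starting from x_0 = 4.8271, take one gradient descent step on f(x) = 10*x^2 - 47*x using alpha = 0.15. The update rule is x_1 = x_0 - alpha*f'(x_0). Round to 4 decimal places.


We compute the gradient at x_0 and apply the update.
f'(x) = 20*x - 47
f'(4.8271) = 20*4.8271 - 47 = 49.542
x_1 = 4.8271 - 0.15*49.542 = -2.6042


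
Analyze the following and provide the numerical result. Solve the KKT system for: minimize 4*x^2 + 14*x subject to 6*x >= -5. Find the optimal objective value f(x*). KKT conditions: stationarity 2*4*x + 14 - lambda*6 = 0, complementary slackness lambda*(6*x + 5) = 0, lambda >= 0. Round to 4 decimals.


Step 1: Try lambda = 0 (constraint inactive).
x_unc = -14/(2*4) = -1.75
Check: 6*-1.75 = -10.5 < -5 -- violated!
Step 2: Constraint must be active: 6*x = -5
x* = -5/6 = -0.8333 (rounded; the exact value -5/6 is used below)
lambda = (2*4*(-5/6) + 14)/6 = 1.2222
Step 3: Compute optimal value.
f(x*) = 4*(-5/6)^2 + 14*(-5/6) = -8.8889


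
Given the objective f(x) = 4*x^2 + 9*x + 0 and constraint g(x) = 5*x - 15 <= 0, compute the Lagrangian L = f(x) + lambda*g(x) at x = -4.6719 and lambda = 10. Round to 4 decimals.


Step 1: Evaluate f(x).
f(-4.6719) = 4*(-4.6719)^2 + 9*(-4.6719) + 0 = 45.2595
Step 2: Evaluate g(x).
g(-4.6719) = 5*-4.6719 - 15 = -38.3595
Step 3: Compute Lagrangian.
L = 45.2595 + 10*-38.3595 = -338.3355


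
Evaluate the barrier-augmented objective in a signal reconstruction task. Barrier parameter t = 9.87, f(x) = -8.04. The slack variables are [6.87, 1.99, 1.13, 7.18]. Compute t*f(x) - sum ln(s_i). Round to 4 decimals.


Step 1: Compute log-barrier.
ln values: [1.9272, 0.6881, 0.1222, 1.9713]
phi = -(1.9272 + 0.6881 + 0.1222 + 1.9713) = -4.7088
Step 2: Compute augmented objective.
t*f(x) = 9.87*-8.04 = -79.3548
Total = -79.3548 - 4.7088 = -84.0636


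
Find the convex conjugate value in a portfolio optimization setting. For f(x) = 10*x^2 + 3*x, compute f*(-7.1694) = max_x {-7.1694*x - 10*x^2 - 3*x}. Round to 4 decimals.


f*(y) = sup_x {y*x - a*x^2 - b*x} = sup_x {(y-b)*x - a*x^2}
FOC: (y - b) - 2a*x = 0 => x* = (y - b)/(2a)
x* = (-7.1694 - 3)/(2*10) = -0.5085
f*(-7.1694) = (y-b)^2/(4a) = (-7.1694 - 3)^2/(4*10)
= 103.4167/40 = 2.5854


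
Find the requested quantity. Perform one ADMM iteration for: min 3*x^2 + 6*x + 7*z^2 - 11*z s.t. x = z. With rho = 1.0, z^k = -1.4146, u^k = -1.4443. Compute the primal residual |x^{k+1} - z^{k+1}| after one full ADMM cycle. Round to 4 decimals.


ADMM iteration with rho = 1.0, z^k = -1.4146, u^k = -1.4443
Step 1: x-update.
Minimize 3*x^2 + 6*x + (1.0/2)*(x + 1.4146 - 1.4443)^2
FOC: (2*3 + 1.0)*x = -6 + 1.0*(-1.4146 + 1.4443)
x^{k+1} = -0.8529
Step 2: z-update.
Minimize 7*z^2 - 11*z + (1.0/2)*(-0.8529 - z - 1.4443)^2
FOC: (2*7 + 1.0)*z = 11 + 1.0*(-0.8529 - 1.4443)
z^{k+1} = 0.5802
Step 3: u-update.
u^{k+1} = -1.4443 - 0.8529 - 0.5802 = -2.8774
Step 4: Primal residual = |-0.8529 - 0.5802| = 1.4331


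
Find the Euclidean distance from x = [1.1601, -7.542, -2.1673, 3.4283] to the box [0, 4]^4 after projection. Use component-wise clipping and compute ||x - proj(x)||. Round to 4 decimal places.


Project each component onto [0, 4].
clip(1.1601) = 1.1601, clip(-7.542) = 0.0, clip(-2.1673) = 0.0, clip(3.4283) = 3.4283
Projection = [1.1601, 0.0, 0.0, 3.4283]
Squared diffs: [0.0, 56.8818, 4.6972, 0.0]
Distance = sqrt(61.579) = 7.8472


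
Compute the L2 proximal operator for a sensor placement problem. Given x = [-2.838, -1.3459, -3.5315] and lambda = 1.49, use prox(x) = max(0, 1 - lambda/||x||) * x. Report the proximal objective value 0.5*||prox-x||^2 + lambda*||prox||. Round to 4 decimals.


Step 1: Compute ||x||.
||x|| = 4.7262
Step 2: Compute scaling factor.
scale = max(0, 1 - 1.49/4.7262) = 0.6847
Step 3: prox(x) = [-1.9433, -0.9216, -2.4182]
||prox(x)|| = 3.2362
Step 4: Proximal objective.
0.5*||prox-x||^2 = 1.1101
lambda*||prox|| = 4.8219
Total = 5.932


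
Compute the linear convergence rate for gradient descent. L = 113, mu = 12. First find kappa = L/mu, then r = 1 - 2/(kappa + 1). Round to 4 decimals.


Step 1: Compute the condition number.
kappa = L/mu = 113/12 = 9.4167
Step 2: Compute the convergence rate.
r = 1 - 2/(kappa + 1) = 1 - 2*mu/(L + mu) = (L - mu)/(L + mu) = 101/125 = 0.808


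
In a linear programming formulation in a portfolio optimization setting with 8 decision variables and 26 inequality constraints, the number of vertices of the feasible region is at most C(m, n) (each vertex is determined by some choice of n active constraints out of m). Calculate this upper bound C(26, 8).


Each vertex corresponds to some choice of n active constraints out of m, so the number of vertices is at most C(m, n) = m! / (n!(m-n)!).
m = 26, n = 8
Numerator: 26 * 25 * 24 * 23 * 22 * 21 * 20 * 19
Denominator: 8! = 40320
C(26, 8) = 1562275


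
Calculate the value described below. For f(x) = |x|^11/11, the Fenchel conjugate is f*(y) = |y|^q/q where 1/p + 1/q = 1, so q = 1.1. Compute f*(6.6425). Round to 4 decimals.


The conjugate exponent q satisfies 1/p + 1/q = 1.
p = 11, so q = 11/(11 - 1) = 1.1
|y|^q = 6.6425^1.1 = 8.0272
f*(6.6425) = 8.0272 / 1.1 = 7.2975


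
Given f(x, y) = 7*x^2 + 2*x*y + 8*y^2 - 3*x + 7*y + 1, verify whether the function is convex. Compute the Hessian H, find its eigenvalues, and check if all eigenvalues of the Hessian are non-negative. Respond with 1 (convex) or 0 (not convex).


The Hessian of f(x,y) = 7*x^2 + 2*x*y + 8*y^2 - 3*x + 7*y + 1 is:
H = [[14, 2], [2, 16]]
Trace = 14 + 16 = 30
Determinant = 14*16 - (2)^2 = 220
Discriminant = (30)^2 - 4*220 = 20.0
Eigenvalues: lambda_1 = 12.7639, lambda_2 = 17.2361
The function is convex.

1


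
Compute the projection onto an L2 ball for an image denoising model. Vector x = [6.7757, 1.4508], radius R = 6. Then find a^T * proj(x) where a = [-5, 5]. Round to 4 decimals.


Step 1: Compute ||x|| (intermediates to 6 decimals).
||x|| = sqrt(6.7757^2 + 1.4508^2) = 6.929281
Step 2: Project.
Since ||x|| > R, scale = R/||x|| = 6/6.929281 = 0.865891, proj(x) = scale * x
proj(x) = [5.867018, 1.256235]
Step 3: Dot product.
a^T * proj(x) = -5*5.867018 + 5*1.256235 = -23.0539


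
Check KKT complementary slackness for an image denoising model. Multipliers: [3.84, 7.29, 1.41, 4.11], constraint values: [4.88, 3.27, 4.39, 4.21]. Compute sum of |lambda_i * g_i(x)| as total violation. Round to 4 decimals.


KKT complementary slackness check:
lambda_1 * g_1 = 3.84 * 4.88 = 18.7392
lambda_2 * g_2 = 7.29 * 3.27 = 23.8383
lambda_3 * g_3 = 1.41 * 4.39 = 6.1899
lambda_4 * g_4 = 4.11 * 4.21 = 17.3031
Total violation = 18.7392 + 23.8383 + 6.1899 + 17.3031 = 66.0705


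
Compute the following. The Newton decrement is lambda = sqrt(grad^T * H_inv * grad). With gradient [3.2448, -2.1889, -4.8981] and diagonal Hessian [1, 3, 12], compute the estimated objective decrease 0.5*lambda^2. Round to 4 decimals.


Step 1: H is diagonal, so H^(-1) * g = [3.2448, -0.7296, -0.4082].
Step 2: g^T H^(-1) g = sum_i g_i^2 / H_ii
  = (3.2448)^2/1 + (-2.1889)^2/3 + (-4.8981)^2/12
  = 10.5287 + 1.5971 + 1.9993 = 14.1251
Step 3: Objective decrease = 0.5 * g^T H^(-1) g = 7.0626


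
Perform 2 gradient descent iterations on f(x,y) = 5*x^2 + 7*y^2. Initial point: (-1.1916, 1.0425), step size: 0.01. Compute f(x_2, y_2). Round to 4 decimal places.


Gradient descent on f(x,y) = 5*x^2 + 7*y^2.
Starting point: (-1.1916, 1.0425), alpha = 0.01
Step 1: grad_x = 2*5*-1.1916 = -11.916, grad_y = 2*7*1.0425 = 14.595
  x_1 = -1.1916 - 0.01*-11.916 = -1.0724
  y_1 = 1.0425 - 0.01*14.595 = 0.8966
Step 2: grad_x = 2*5*-1.0724 = -10.7244, grad_y = 2*7*0.8966 = 12.5517
  x_2 = -1.0724 - 0.01*-10.7244 = -0.9652
  y_2 = 0.8966 - 0.01*12.5517 = 0.771
f(-0.9652, 0.771) = 5*(-0.9652)^2 + 7*0.771^2 = 8.8195


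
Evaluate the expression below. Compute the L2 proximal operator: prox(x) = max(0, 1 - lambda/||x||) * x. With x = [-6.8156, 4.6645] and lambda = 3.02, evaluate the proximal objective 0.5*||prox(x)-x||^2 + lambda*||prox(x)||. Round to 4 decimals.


Step 1: Compute ||x||.
||x|| = 8.2589
Step 2: Compute scaling factor.
scale = max(0, 1 - 3.02/8.2589) = 0.6343
Step 3: prox(x) = [-4.3234, 2.9589]
||prox(x)|| = 5.2389
Step 4: Proximal objective.
0.5*||prox-x||^2 = 4.5602
lambda*||prox|| = 15.8215
Total = 20.3818


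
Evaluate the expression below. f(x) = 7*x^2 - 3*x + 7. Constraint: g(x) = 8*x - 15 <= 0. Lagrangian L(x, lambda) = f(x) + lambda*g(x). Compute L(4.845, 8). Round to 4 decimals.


Step 1: Evaluate f(x).
f(4.845) = 7*4.845^2 - 3*4.845 + 7 = 156.7832
Step 2: Evaluate g(x).
g(4.845) = 8*4.845 - 15 = 23.76
Step 3: Compute Lagrangian.
L = 156.7832 + 8*23.76 = 346.8632


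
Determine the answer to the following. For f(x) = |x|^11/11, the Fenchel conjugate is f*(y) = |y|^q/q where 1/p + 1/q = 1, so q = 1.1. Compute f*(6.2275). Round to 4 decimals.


The conjugate exponent q satisfies 1/p + 1/q = 1.
p = 11, so q = 11/(11 - 1) = 1.1
|y|^q = 6.2275^1.1 = 7.4773
f*(6.2275) = 7.4773 / 1.1 = 6.7976


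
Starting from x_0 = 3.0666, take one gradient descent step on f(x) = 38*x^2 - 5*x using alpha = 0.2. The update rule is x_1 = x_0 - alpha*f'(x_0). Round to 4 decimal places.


We compute the gradient at x_0 and apply the update.
f'(x) = 76*x - 5
f'(3.0666) = 76*3.0666 - 5 = 228.0616
x_1 = 3.0666 - 0.2*228.0616 = -42.5457


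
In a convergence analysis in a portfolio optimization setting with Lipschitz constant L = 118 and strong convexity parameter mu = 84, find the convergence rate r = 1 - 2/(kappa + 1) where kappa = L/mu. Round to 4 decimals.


Step 1: Compute the condition number.
kappa = L/mu = 118/84 = 1.4048
Step 2: Compute the convergence rate.
r = 1 - 2/(kappa + 1) = 1 - 2*mu/(L + mu) = (L - mu)/(L + mu) = 34/202 = 0.1683


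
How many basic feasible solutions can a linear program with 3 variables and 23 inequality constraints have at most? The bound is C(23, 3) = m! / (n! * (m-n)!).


Each vertex corresponds to some choice of n active constraints out of m, so the number of vertices is at most C(m, n) = m! / (n!(m-n)!).
m = 23, n = 3
Numerator: 23 * 22 * 21
Denominator: 3! = 6
C(23, 3) = 1771


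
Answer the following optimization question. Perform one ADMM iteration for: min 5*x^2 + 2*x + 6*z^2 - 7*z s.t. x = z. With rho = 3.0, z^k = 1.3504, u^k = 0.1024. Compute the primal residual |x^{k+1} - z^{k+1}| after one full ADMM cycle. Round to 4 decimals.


ADMM iteration with rho = 3.0, z^k = 1.3504, u^k = 0.1024
Step 1: x-update.
Minimize 5*x^2 + 2*x + (3.0/2)*(x - 1.3504 + 0.1024)^2
FOC: (2*5 + 3.0)*x = -2 + 3.0*(1.3504 - 0.1024)
x^{k+1} = 0.1342
Step 2: z-update.
Minimize 6*z^2 - 7*z + (3.0/2)*(0.1342 - z + 0.1024)^2
FOC: (2*6 + 3.0)*z = 7 + 3.0*(0.1342 + 0.1024)
z^{k+1} = 0.514
Step 3: u-update.
u^{k+1} = 0.1024 + 0.1342 - 0.514 = -0.2774
Step 4: Primal residual = |0.1342 - 0.514| = 0.3798


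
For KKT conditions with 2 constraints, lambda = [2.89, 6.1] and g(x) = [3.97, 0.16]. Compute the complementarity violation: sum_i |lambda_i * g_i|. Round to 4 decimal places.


KKT complementary slackness check:
lambda_1 * g_1 = 2.89 * 3.97 = 11.4733
lambda_2 * g_2 = 6.1 * 0.16 = 0.976
Total violation = 11.4733 + 0.976 = 12.4493


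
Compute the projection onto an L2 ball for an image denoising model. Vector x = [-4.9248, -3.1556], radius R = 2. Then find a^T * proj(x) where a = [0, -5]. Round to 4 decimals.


Step 1: Compute ||x|| (intermediates to 6 decimals).
||x|| = sqrt((-4.9248)^2 + (-3.1556)^2) = 5.849057
Step 2: Project.
Since ||x|| > R, scale = R/||x|| = 2/5.849057 = 0.341935, proj(x) = scale * x
proj(x) = [-1.683961, -1.07901]
Step 3: Dot product.
a^T * proj(x) = 0*(-1.683961) - 5*(-1.07901) = 5.3951


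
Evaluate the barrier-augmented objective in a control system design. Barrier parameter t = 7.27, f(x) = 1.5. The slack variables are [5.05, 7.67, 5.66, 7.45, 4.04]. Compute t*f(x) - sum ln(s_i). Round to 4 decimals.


Step 1: Compute log-barrier.
ln values: [1.6194, 2.0373, 1.7334, 2.0082, 1.3962]
phi = -(1.6194 + 2.0373 + 1.7334 + 2.0082 + 1.3962) = -8.7946
Step 2: Compute augmented objective.
t*f(x) = 7.27*1.5 = 10.905
Total = 10.905 - 8.7946 = 2.1104


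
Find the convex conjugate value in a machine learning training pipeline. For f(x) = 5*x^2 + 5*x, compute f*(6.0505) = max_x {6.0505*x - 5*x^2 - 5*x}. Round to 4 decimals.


f*(y) = sup_x {y*x - a*x^2 - b*x} = sup_x {(y-b)*x - a*x^2}
FOC: (y - b) - 2a*x = 0 => x* = (y - b)/(2a)
x* = (6.0505 - 5)/(2*5) = 0.1051
f*(6.0505) = (y-b)^2/(4a) = (6.0505 - 5)^2/(4*5)
= 1.1036/20 = 0.0552


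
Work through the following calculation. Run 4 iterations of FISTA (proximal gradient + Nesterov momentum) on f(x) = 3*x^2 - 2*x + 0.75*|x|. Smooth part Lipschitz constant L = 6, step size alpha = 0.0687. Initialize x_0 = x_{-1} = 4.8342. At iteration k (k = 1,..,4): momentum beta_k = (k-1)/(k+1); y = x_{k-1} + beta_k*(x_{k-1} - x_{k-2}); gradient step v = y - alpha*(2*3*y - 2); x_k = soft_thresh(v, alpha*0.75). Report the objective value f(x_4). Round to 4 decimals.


FISTA on f(x) = 3*x^2 - 2*x + 0.75*|x|
L = 6, alpha = 0.0687
Iteration 1: beta = 0.0, y = 4.8342 + 0.0*(4.8342 - 4.8342) = 4.8342
  grad(y) = 27.0052, v = y - alpha*grad = 2.9789
  prox(v) = soft_thresh(2.9789, 0.0515) = 2.9274
Iteration 2: beta = 0.3333, y = 2.9274 + 0.3333*(2.9274 - 4.8342) = 2.2918
  grad(y) = 11.7509, v = y - alpha*grad = 1.4845
  prox(v) = soft_thresh(1.4845, 0.0515) = 1.433
Iteration 3: beta = 0.5, y = 1.433 + 0.5*(1.433 - 2.9274) = 0.6858
  grad(y) = 2.1148, v = y - alpha*grad = 0.5405
  prox(v) = soft_thresh(0.5405, 0.0515) = 0.489
Iteration 4: beta = 0.6, y = 0.489 + 0.6*(0.489 - 1.433) = -0.0774
  grad(y) = -2.4645, v = y - alpha*grad = 0.0919
  prox(v) = soft_thresh(0.0919, 0.0515) = 0.0404
f(x_4) = 3*0.0404^2 - 2*0.0404 + 0.75*|0.0404| = -0.0456


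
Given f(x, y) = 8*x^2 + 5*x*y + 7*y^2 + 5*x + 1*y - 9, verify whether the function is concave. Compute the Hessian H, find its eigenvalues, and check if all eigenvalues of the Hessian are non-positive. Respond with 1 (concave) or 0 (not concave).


The Hessian of f(x,y) = 8*x^2 + 5*x*y + 7*y^2 + 5*x + 1*y - 9 is:
H = [[16, 5], [5, 14]]
Trace = 16 + 14 = 30
Determinant = 16*14 - (5)^2 = 199
Discriminant = (30)^2 - 4*199 = 104.0
Eigenvalues: lambda_1 = 9.901, lambda_2 = 20.099
The function is not concave.

0


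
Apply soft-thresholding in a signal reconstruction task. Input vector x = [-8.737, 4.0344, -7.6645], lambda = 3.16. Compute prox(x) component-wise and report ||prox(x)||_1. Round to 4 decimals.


Soft-thresholding with lambda = 3.16:
prox(-8.737) = sign(-8.737)*max(|-8.737| - 3.16, 0) = -5.577
prox(4.0344) = sign(4.0344)*max(|4.0344| - 3.16, 0) = 0.8744
prox(-7.6645) = sign(-7.6645)*max(|-7.6645| - 3.16, 0) = -4.5045
prox(x) = [-5.577, 0.8744, -4.5045]
||prox(x)||_1 = 5.577 + 0.8744 + 4.5045 = 10.9559


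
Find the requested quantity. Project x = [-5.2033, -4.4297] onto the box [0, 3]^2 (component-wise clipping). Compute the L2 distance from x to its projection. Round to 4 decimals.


Project each component onto [0, 3].
clip(-5.2033) = 0.0, clip(-4.4297) = 0.0
Projection = [0.0, 0.0]
Squared diffs: [27.0743, 19.6222]
Distance = sqrt(46.6965) = 6.8335


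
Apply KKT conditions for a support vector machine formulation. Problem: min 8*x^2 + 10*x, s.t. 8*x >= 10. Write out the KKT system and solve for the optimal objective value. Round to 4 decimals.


Step 1: Try lambda = 0 (constraint inactive).
x_unc = -10/(2*8) = -0.625
Check: 8*-0.625 = -5.0 < 10 -- violated!
Step 2: Constraint must be active: 8*x = 10
x* = 10/8 = 1.25
lambda = (2*8*1.25 + 10)/8 = 3.75
Step 3: Compute optimal value.
f(x*) = 8*1.25^2 + 10*1.25 = 25.0


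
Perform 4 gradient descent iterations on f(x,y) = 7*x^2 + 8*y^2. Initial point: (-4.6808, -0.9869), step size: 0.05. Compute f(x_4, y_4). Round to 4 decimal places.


Gradient descent on f(x,y) = 7*x^2 + 8*y^2.
Starting point: (-4.6808, -0.9869), alpha = 0.05
Step 1: grad_x = 2*7*-4.6808 = -65.5312, grad_y = 2*8*-0.9869 = -15.7904
  x_1 = -4.6808 - 0.05*-65.5312 = -1.4042
  y_1 = -0.9869 - 0.05*-15.7904 = -0.1974
Step 2: grad_x = 2*7*-1.4042 = -19.6594, grad_y = 2*8*-0.1974 = -3.1581
  x_2 = -1.4042 - 0.05*-19.6594 = -0.4213
  y_2 = -0.1974 - 0.05*-3.1581 = -0.0395
Step 3: grad_x = 2*7*-0.4213 = -5.8978, grad_y = 2*8*-0.0395 = -0.6316
  x_3 = -0.4213 - 0.05*-5.8978 = -0.1264
  y_3 = -0.0395 - 0.05*-0.6316 = -0.0079
Step 4: grad_x = 2*7*-0.1264 = -1.7693, grad_y = 2*8*-0.0079 = -0.1263
  x_4 = -0.1264 - 0.05*-1.7693 = -0.0379
  y_4 = -0.0079 - 0.05*-0.1263 = -0.0016
f(-0.0379, -0.0016) = 7*(-0.0379)^2 + 8*(-0.0016)^2 = 0.0101


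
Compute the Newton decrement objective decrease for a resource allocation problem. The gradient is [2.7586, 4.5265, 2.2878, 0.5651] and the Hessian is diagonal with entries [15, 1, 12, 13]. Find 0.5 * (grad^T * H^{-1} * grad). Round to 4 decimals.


Step 1: H is diagonal, so H^(-1) * g = [0.1839, 4.5265, 0.1907, 0.0435].
Step 2: g^T H^(-1) g = sum_i g_i^2 / H_ii
  = (2.7586)^2/15 + (4.5265)^2/1 + (2.2878)^2/12 + (0.5651)^2/13
  = 0.5073 + 20.4892 + 0.4362 + 0.0246 = 21.4573
Step 3: Objective decrease = 0.5 * g^T H^(-1) g = 10.7286


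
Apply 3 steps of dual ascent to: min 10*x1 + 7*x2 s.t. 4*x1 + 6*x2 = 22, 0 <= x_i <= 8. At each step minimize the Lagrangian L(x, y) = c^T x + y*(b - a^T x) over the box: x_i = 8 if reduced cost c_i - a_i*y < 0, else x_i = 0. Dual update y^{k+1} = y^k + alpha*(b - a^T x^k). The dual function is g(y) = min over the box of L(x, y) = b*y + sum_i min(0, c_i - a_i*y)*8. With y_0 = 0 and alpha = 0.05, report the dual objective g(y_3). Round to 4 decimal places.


Dual ascent for LP: min 10*x1 + 7*x2, 4*x1 + 6*x2 = 22, 0 <= x_i <= 8
Step 1: y^k = 0.0, reduced costs: (10.0, 7.0)
  x^k = (0.0, 0.0), subgradient = b - a^T x = 22.0
  y^{k+1} = 0.0 + 0.05*22.0 = 1.1
Step 2: y^k = 1.1, reduced costs: (5.6, 0.4)
  x^k = (0.0, 0.0), subgradient = b - a^T x = 22.0
  y^{k+1} = 1.1 + 0.05*22.0 = 2.2
Step 3: y^k = 2.2, reduced costs: (1.2, -6.2)
  x^k = (0.0, 8.0), subgradient = b - a^T x = -26.0
  y^{k+1} = 2.2 + 0.05*-26.0 = 0.9
Dual objective at y_3 = 0.9: reduced costs (6.4, 1.6), box minimizer x = (0.0, 0.0)
g(y_3) = b*y + (c1 - a1*y)*x1 + (c2 - a2*y)*x2 = 22*0.9 + 6.4*0.0 + 1.6*0.0 = 19.8 + 0.0 + 0.0 = 19.8


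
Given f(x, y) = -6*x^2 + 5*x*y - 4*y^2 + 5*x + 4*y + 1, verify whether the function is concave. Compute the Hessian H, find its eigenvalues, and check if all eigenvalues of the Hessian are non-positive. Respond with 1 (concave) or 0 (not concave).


The Hessian of f(x,y) = -6*x^2 + 5*x*y - 4*y^2 + 5*x + 4*y + 1 is:
H = [[-12, 5], [5, -8]]
Trace = -12 - 8 = -20
Determinant = -12*-8 - (5)^2 = 71
Discriminant = (-20)^2 - 4*71 = 116.0
Eigenvalues: lambda_1 = -15.3852, lambda_2 = -4.6148
The function is concave.

1


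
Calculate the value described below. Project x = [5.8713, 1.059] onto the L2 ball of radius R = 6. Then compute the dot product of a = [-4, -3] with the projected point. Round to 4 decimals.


Step 1: Compute ||x|| (intermediates to 6 decimals).
||x|| = sqrt(5.8713^2 + 1.059^2) = 5.966041
Step 2: Project.
Since ||x|| <= R, proj = x (no scaling needed).
proj(x) = [5.8713, 1.059]
Step 3: Dot product.
a^T * proj(x) = -4*5.8713 - 3*1.059 = -26.6622


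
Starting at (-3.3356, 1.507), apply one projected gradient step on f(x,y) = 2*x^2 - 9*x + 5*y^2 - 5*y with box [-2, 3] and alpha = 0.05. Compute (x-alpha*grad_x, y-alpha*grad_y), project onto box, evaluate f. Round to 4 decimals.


Step 1: Compute gradient at (-3.3356, 1.507).
grad_x = 2*2*-3.3356 - 9 = -22.3424
grad_y = 2*5*1.507 - 5 = 10.07
Step 2: Gradient step.
x_raw = -3.3356 - 0.05*-22.3424 = -2.2185
y_raw = 1.507 - 0.05*10.07 = 1.0035
Step 3: Project onto [-2, 3].
x_proj = clip(-2.2185) = -2.0
y_proj = clip(1.0035) = 1.0035
Step 4: Evaluate f.
f(-2.0, 1.0035) = 26.0176


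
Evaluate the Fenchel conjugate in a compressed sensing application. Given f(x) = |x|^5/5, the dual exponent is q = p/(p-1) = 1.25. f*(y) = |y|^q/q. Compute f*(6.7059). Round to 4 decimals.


The conjugate exponent q satisfies 1/p + 1/q = 1.
p = 5, so q = 5/(5 - 1) = 1.25
|y|^q = 6.7059^1.25 = 10.7912
f*(6.7059) = 10.7912 / 1.25 = 8.633


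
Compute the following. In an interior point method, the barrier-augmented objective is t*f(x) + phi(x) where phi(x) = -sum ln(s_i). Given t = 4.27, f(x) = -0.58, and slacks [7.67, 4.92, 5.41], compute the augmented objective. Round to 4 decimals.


Step 1: Compute log-barrier.
ln values: [2.0373, 1.5933, 1.6882]
phi = -(2.0373 + 1.5933 + 1.6882) = -5.3189
Step 2: Compute augmented objective.
t*f(x) = 4.27*-0.58 = -2.4766
Total = -2.4766 - 5.3189 = -7.7955


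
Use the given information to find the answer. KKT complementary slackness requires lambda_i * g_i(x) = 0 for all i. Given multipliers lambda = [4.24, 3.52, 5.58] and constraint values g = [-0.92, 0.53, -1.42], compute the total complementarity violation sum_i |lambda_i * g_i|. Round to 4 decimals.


KKT complementary slackness check:
lambda_1 * g_1 = 4.24 * -0.92 = -3.9008
lambda_2 * g_2 = 3.52 * 0.53 = 1.8656
lambda_3 * g_3 = 5.58 * -1.42 = -7.9236
Total violation = 3.9008 + 1.8656 + 7.9236 = 13.69


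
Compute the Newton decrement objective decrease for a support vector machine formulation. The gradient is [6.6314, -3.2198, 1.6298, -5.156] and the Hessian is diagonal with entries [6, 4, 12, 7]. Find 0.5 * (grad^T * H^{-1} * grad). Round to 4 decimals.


Step 1: H is diagonal, so H^(-1) * g = [1.1052, -0.805, 0.1358, -0.7366].
Step 2: g^T H^(-1) g = sum_i g_i^2 / H_ii
  = (6.6314)^2/6 + (-3.2198)^2/4 + (1.6298)^2/12 + (-5.156)^2/7
  = 7.3292 + 2.5918 + 0.2214 + 3.7978 = 13.9401
Step 3: Objective decrease = 0.5 * g^T H^(-1) g = 6.9701


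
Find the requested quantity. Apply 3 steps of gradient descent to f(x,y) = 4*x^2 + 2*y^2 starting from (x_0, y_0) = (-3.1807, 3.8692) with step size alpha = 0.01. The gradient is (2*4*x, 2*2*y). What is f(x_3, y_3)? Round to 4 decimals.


Gradient descent on f(x,y) = 4*x^2 + 2*y^2.
Starting point: (-3.1807, 3.8692), alpha = 0.01
Step 1: grad_x = 2*4*-3.1807 = -25.4456, grad_y = 2*2*3.8692 = 15.4768
  x_1 = -3.1807 - 0.01*-25.4456 = -2.9262
  y_1 = 3.8692 - 0.01*15.4768 = 3.7144
Step 2: grad_x = 2*4*-2.9262 = -23.41, grad_y = 2*2*3.7144 = 14.8577
  x_2 = -2.9262 - 0.01*-23.41 = -2.6921
  y_2 = 3.7144 - 0.01*14.8577 = 3.5659
Step 3: grad_x = 2*4*-2.6921 = -21.5372, grad_y = 2*2*3.5659 = 14.2634
  x_3 = -2.6921 - 0.01*-21.5372 = -2.4768
  y_3 = 3.5659 - 0.01*14.2634 = 3.4232
f(-2.4768, 3.4232) = 4*(-2.4768)^2 + 2*3.4232^2 = 47.9745


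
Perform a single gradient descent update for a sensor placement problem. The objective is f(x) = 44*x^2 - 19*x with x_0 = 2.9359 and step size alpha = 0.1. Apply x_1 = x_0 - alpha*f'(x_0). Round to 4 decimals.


We compute the gradient at x_0 and apply the update.
f'(x) = 88*x - 19
f'(2.9359) = 88*2.9359 - 19 = 239.3592
x_1 = 2.9359 - 0.1*239.3592 = -21.0


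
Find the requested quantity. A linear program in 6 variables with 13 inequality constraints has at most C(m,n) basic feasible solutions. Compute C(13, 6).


Each vertex corresponds to some choice of n active constraints out of m, so the number of vertices is at most C(m, n) = m! / (n!(m-n)!).
m = 13, n = 6
Numerator: 13 * 12 * 11 * 10 * 9 * 8
Denominator: 6! = 720
C(13, 6) = 1716


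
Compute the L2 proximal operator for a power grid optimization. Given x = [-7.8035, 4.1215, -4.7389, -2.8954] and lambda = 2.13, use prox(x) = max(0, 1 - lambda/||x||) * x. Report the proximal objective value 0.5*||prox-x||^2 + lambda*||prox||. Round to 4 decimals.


Step 1: Compute ||x||.
||x|| = 10.427
Step 2: Compute scaling factor.
scale = max(0, 1 - 2.13/10.427) = 0.7957
Step 3: prox(x) = [-6.2094, 3.2796, -3.7708, -2.3039]
||prox(x)|| = 8.297
Step 4: Proximal objective.
0.5*||prox-x||^2 = 2.2685
lambda*||prox|| = 17.6726
Total = 19.941


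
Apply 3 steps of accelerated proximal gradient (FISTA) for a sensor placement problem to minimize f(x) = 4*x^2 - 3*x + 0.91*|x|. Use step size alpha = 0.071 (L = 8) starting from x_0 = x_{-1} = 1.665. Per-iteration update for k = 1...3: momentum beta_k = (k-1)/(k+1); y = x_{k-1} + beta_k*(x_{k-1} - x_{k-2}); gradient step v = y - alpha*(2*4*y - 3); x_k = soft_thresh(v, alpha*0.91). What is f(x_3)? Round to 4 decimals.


FISTA on f(x) = 4*x^2 - 3*x + 0.91*|x|
L = 8, alpha = 0.071
Iteration 1: beta = 0.0, y = 1.665 + 0.0*(1.665 - 1.665) = 1.665
  grad(y) = 10.32, v = y - alpha*grad = 0.9323
  prox(v) = soft_thresh(0.9323, 0.0646) = 0.8677
Iteration 2: beta = 0.3333, y = 0.8677 + 0.3333*(0.8677 - 1.665) = 0.6019
  grad(y) = 1.8151, v = y - alpha*grad = 0.473
  prox(v) = soft_thresh(0.473, 0.0646) = 0.4084
Iteration 3: beta = 0.5, y = 0.4084 + 0.5*(0.4084 - 0.8677) = 0.1788
  grad(y) = -1.5698, v = y - alpha*grad = 0.2902
  prox(v) = soft_thresh(0.2902, 0.0646) = 0.2256
f(x_3) = 4*0.2256^2 - 3*0.2256 + 0.91*|0.2256| = -0.2679


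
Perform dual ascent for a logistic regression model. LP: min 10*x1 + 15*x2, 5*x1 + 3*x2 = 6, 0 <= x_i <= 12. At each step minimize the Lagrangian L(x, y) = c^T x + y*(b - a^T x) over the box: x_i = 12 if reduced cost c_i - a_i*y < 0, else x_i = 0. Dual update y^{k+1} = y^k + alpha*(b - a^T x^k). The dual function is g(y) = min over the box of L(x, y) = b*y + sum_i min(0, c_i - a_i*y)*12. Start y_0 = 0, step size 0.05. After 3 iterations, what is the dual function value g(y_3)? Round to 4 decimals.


Dual ascent for LP: min 10*x1 + 15*x2, 5*x1 + 3*x2 = 6, 0 <= x_i <= 12
Step 1: y^k = 0.0, reduced costs: (10.0, 15.0)
  x^k = (0.0, 0.0), subgradient = b - a^T x = 6.0
  y^{k+1} = 0.0 + 0.05*6.0 = 0.3
Step 2: y^k = 0.3, reduced costs: (8.5, 14.1)
  x^k = (0.0, 0.0), subgradient = b - a^T x = 6.0
  y^{k+1} = 0.3 + 0.05*6.0 = 0.6
Step 3: y^k = 0.6, reduced costs: (7.0, 13.2)
  x^k = (0.0, 0.0), subgradient = b - a^T x = 6.0
  y^{k+1} = 0.6 + 0.05*6.0 = 0.9
Dual objective at y_3 = 0.9: reduced costs (5.5, 12.3), box minimizer x = (0.0, 0.0)
g(y_3) = b*y + (c1 - a1*y)*x1 + (c2 - a2*y)*x2 = 6*0.9 + 5.5*0.0 + 12.3*0.0 = 5.4 + 0.0 + 0.0 = 5.4


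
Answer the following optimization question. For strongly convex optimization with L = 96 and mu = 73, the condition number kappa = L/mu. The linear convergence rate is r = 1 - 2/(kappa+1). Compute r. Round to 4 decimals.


Step 1: Compute the condition number.
kappa = L/mu = 96/73 = 1.3151
Step 2: Compute the convergence rate.
r = 1 - 2/(kappa + 1) = 1 - 2*mu/(L + mu) = (L - mu)/(L + mu) = 23/169 = 0.1361


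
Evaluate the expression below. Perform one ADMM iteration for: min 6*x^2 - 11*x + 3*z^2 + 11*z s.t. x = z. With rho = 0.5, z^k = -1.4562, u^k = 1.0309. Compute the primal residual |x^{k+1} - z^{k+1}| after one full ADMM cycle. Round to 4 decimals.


ADMM iteration with rho = 0.5, z^k = -1.4562, u^k = 1.0309
Step 1: x-update.
Minimize 6*x^2 - 11*x + (0.5/2)*(x + 1.4562 + 1.0309)^2
FOC: (2*6 + 0.5)*x = 11 + 0.5*(-1.4562 - 1.0309)
x^{k+1} = 0.7805
Step 2: z-update.
Minimize 3*z^2 + 11*z + (0.5/2)*(0.7805 - z + 1.0309)^2
FOC: (2*3 + 0.5)*z = -11 + 0.5*(0.7805 + 1.0309)
z^{k+1} = -1.553
Step 3: u-update.
u^{k+1} = 1.0309 + 0.7805 + 1.553 = 3.3644
Step 4: Primal residual = |0.7805 + 1.553| = 2.3335


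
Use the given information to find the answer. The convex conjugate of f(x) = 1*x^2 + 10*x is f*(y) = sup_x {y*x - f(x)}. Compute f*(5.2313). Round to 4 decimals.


f*(y) = sup_x {y*x - a*x^2 - b*x} = sup_x {(y-b)*x - a*x^2}
FOC: (y - b) - 2a*x = 0 => x* = (y - b)/(2a)
x* = (5.2313 - 10)/(2*1) = -2.3844
f*(5.2313) = (y-b)^2/(4a) = (5.2313 - 10)^2/(4*1)
= 22.7405/4 = 5.6851


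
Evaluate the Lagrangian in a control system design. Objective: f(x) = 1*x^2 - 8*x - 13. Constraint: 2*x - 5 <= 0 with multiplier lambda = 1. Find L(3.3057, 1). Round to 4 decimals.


Step 1: Evaluate f(x).
f(3.3057) = 1*3.3057^2 - 8*3.3057 - 13 = -28.5179
Step 2: Evaluate g(x).
g(3.3057) = 2*3.3057 - 5 = 1.6114
Step 3: Compute Lagrangian.
L = -28.5179 + 1*1.6114 = -26.9065


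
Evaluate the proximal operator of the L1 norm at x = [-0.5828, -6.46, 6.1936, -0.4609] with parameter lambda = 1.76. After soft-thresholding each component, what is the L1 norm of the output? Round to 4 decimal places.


Soft-thresholding with lambda = 1.76:
prox(-0.5828) = sign(-0.5828)*max(|-0.5828| - 1.76, 0) = 0.0
prox(-6.46) = sign(-6.46)*max(|-6.46| - 1.76, 0) = -4.7
prox(6.1936) = sign(6.1936)*max(|6.1936| - 1.76, 0) = 4.4336
prox(-0.4609) = sign(-0.4609)*max(|-0.4609| - 1.76, 0) = 0.0
prox(x) = [0.0, -4.7, 4.4336, 0.0]
||prox(x)||_1 = 0.0 + 4.7 + 4.4336 + 0.0 = 9.1336


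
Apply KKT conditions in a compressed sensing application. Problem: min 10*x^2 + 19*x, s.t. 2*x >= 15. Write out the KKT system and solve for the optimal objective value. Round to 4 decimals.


Step 1: Try lambda = 0 (constraint inactive).
x_unc = -19/(2*10) = -0.95
Check: 2*-0.95 = -1.9 < 15 -- violated!
Step 2: Constraint must be active: 2*x = 15
x* = 15/2 = 7.5
lambda = (2*10*7.5 + 19)/2 = 84.5
Step 3: Compute optimal value.
f(x*) = 10*7.5^2 + 19*7.5 = 705.0


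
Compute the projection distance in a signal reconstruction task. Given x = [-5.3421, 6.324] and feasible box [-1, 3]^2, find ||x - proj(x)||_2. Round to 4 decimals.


Project each component onto [-1, 3].
clip(-5.3421) = -1.0, clip(6.324) = 3.0
Projection = [-1.0, 3.0]
Squared diffs: [18.8538, 11.049]
Distance = sqrt(29.9028) = 5.4683


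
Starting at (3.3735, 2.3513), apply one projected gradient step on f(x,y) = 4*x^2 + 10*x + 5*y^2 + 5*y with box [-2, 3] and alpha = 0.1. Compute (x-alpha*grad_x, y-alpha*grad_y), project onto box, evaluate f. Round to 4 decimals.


Step 1: Compute gradient at (3.3735, 2.3513).
grad_x = 2*4*3.3735 + 10 = 36.988
grad_y = 2*5*2.3513 + 5 = 28.513
Step 2: Gradient step.
x_raw = 3.3735 - 0.1*36.988 = -0.3253
y_raw = 2.3513 - 0.1*28.513 = -0.5
Step 3: Project onto [-2, 3].
x_proj = clip(-0.3253) = -0.3253
y_proj = clip(-0.5) = -0.5
Step 4: Evaluate f.
f(-0.3253, -0.5) = -4.0797


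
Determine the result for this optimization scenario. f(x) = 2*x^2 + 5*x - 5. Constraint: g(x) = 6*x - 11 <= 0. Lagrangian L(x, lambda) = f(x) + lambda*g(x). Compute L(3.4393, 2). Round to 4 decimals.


Step 1: Evaluate f(x).
f(3.4393) = 2*3.4393^2 + 5*3.4393 - 5 = 35.8541
Step 2: Evaluate g(x).
g(3.4393) = 6*3.4393 - 11 = 9.6358
Step 3: Compute Lagrangian.
L = 35.8541 + 2*9.6358 = 55.1257


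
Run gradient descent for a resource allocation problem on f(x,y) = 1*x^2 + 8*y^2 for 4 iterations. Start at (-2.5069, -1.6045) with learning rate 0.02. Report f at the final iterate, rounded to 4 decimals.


Gradient descent on f(x,y) = 1*x^2 + 8*y^2.
Starting point: (-2.5069, -1.6045), alpha = 0.02
Step 1: grad_x = 2*1*-2.5069 = -5.0138, grad_y = 2*8*-1.6045 = -25.672
  x_1 = -2.5069 - 0.02*-5.0138 = -2.4066
  y_1 = -1.6045 - 0.02*-25.672 = -1.0911
Step 2: grad_x = 2*1*-2.4066 = -4.8132, grad_y = 2*8*-1.0911 = -17.457
  x_2 = -2.4066 - 0.02*-4.8132 = -2.3104
  y_2 = -1.0911 - 0.02*-17.457 = -0.7419
Step 3: grad_x = 2*1*-2.3104 = -4.6207, grad_y = 2*8*-0.7419 = -11.8707
  x_3 = -2.3104 - 0.02*-4.6207 = -2.2179
  y_3 = -0.7419 - 0.02*-11.8707 = -0.5045
Step 4: grad_x = 2*1*-2.2179 = -4.4359, grad_y = 2*8*-0.5045 = -8.0721
  x_4 = -2.2179 - 0.02*-4.4359 = -2.1292
  y_4 = -0.5045 - 0.02*-8.0721 = -0.3431
f(-2.1292, -0.3431) = 1*(-2.1292)^2 + 8*(-0.3431)^2 = 5.4752


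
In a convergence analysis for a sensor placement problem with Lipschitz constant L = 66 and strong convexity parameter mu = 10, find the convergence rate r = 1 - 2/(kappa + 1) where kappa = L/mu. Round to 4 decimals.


Step 1: Compute the condition number.
kappa = L/mu = 66/10 = 6.6
Step 2: Compute the convergence rate.
r = 1 - 2/(kappa + 1) = 1 - 2*mu/(L + mu) = (L - mu)/(L + mu) = 56/76 = 0.7368


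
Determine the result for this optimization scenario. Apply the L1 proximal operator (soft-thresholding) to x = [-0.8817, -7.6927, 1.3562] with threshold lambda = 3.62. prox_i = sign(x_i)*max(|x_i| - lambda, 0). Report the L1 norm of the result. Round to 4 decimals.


Soft-thresholding with lambda = 3.62:
prox(-0.8817) = sign(-0.8817)*max(|-0.8817| - 3.62, 0) = 0.0
prox(-7.6927) = sign(-7.6927)*max(|-7.6927| - 3.62, 0) = -4.0727
prox(1.3562) = sign(1.3562)*max(|1.3562| - 3.62, 0) = 0.0
prox(x) = [0.0, -4.0727, 0.0]
||prox(x)||_1 = 0.0 + 4.0727 + 0.0 = 4.0727


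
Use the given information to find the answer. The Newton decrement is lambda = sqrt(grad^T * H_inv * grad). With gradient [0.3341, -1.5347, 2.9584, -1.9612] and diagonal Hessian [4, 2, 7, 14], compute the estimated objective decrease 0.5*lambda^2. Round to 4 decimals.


Step 1: H is diagonal, so H^(-1) * g = [0.0835, -0.7674, 0.4226, -0.1401].
Step 2: g^T H^(-1) g = sum_i g_i^2 / H_ii
  = (0.3341)^2/4 + (-1.5347)^2/2 + (2.9584)^2/7 + (-1.9612)^2/14
  = 0.0279 + 1.1777 + 1.2503 + 0.2747 = 2.7306
Step 3: Objective decrease = 0.5 * g^T H^(-1) g = 1.3653


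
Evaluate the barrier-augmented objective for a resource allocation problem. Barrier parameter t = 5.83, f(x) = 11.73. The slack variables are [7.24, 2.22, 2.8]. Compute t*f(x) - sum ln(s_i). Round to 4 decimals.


Step 1: Compute log-barrier.
ln values: [1.9796, 0.7975, 1.0296]
phi = -(1.9796 + 0.7975 + 1.0296) = -3.8067
Step 2: Compute augmented objective.
t*f(x) = 5.83*11.73 = 68.3859
Total = 68.3859 - 3.8067 = 64.5792


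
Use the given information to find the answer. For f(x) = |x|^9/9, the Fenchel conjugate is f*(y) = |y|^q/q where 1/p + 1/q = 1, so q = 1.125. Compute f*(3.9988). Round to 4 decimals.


The conjugate exponent q satisfies 1/p + 1/q = 1.
p = 9, so q = 9/(9 - 1) = 1.125
|y|^q = 3.9988^1.125 = 4.7552
f*(3.9988) = 4.7552 / 1.125 = 4.2269


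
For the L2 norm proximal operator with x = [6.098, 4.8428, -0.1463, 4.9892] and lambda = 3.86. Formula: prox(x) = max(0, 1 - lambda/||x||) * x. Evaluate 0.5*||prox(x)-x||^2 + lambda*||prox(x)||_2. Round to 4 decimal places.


Step 1: Compute ||x||.
||x|| = 9.2494
Step 2: Compute scaling factor.
scale = max(0, 1 - 3.86/9.2494) = 0.5827
Step 3: prox(x) = [3.5532, 2.8218, -0.0852, 2.9071]
||prox(x)|| = 5.3894
Step 4: Proximal objective.
0.5*||prox-x||^2 = 7.4498
lambda*||prox|| = 20.8031
Total = 28.253


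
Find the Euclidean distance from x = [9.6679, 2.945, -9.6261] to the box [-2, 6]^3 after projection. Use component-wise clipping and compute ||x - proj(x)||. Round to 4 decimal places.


Project each component onto [-2, 6].
clip(9.6679) = 6.0, clip(2.945) = 2.945, clip(-9.6261) = -2.0
Projection = [6.0, 2.945, -2.0]
Squared diffs: [13.4535, 0.0, 58.1574]
Distance = sqrt(71.6109) = 8.4623


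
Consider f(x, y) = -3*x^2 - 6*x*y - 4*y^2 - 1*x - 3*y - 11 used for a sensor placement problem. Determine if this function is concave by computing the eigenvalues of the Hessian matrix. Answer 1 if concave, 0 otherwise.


The Hessian of f(x,y) = -3*x^2 - 6*x*y - 4*y^2 - 1*x - 3*y - 11 is:
H = [[-6, -6], [-6, -8]]
Trace = -6 - 8 = -14
Determinant = -6*-8 - (-6)^2 = 12
Discriminant = (-14)^2 - 4*12 = 148.0
Eigenvalues: lambda_1 = -13.0828, lambda_2 = -0.9172
The function is concave.

1


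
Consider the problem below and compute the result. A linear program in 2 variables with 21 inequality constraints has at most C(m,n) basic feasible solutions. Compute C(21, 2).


Each vertex corresponds to some choice of n active constraints out of m, so the number of vertices is at most C(m, n) = m! / (n!(m-n)!).
m = 21, n = 2
Numerator: 21 * 20
Denominator: 2! = 2
C(21, 2) = 210


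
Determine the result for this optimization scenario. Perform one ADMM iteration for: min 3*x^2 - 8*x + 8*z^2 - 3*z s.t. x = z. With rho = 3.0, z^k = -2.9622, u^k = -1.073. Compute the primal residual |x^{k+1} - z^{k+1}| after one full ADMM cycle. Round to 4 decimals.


ADMM iteration with rho = 3.0, z^k = -2.9622, u^k = -1.073
Step 1: x-update.
Minimize 3*x^2 - 8*x + (3.0/2)*(x + 2.9622 - 1.073)^2
FOC: (2*3 + 3.0)*x = 8 + 3.0*(-2.9622 + 1.073)
x^{k+1} = 0.2592
Step 2: z-update.
Minimize 8*z^2 - 3*z + (3.0/2)*(0.2592 - z - 1.073)^2
FOC: (2*8 + 3.0)*z = 3 + 3.0*(0.2592 - 1.073)
z^{k+1} = 0.0294
Step 3: u-update.
u^{k+1} = -1.073 + 0.2592 - 0.0294 = -0.8432
Step 4: Primal residual = |0.2592 - 0.0294| = 0.2298


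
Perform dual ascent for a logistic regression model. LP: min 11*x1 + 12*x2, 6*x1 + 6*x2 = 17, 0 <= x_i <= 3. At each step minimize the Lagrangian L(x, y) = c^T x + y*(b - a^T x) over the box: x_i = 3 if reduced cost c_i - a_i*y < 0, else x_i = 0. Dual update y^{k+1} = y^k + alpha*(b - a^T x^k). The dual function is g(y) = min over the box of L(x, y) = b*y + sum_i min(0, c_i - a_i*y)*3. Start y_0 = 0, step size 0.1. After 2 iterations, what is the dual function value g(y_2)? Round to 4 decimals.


Dual ascent for LP: min 11*x1 + 12*x2, 6*x1 + 6*x2 = 17, 0 <= x_i <= 3
Step 1: y^k = 0.0, reduced costs: (11.0, 12.0)
  x^k = (0.0, 0.0), subgradient = b - a^T x = 17.0
  y^{k+1} = 0.0 + 0.1*17.0 = 1.7
Step 2: y^k = 1.7, reduced costs: (0.8, 1.8)
  x^k = (0.0, 0.0), subgradient = b - a^T x = 17.0
  y^{k+1} = 1.7 + 0.1*17.0 = 3.4
Dual objective at y_2 = 3.4: reduced costs (-9.4, -8.4), box minimizer x = (3.0, 3.0)
g(y_2) = b*y + (c1 - a1*y)*x1 + (c2 - a2*y)*x2 = 17*3.4 + (-9.4)*3.0 + (-8.4)*3.0 = 57.8 - 28.2 - 25.2 = 4.4


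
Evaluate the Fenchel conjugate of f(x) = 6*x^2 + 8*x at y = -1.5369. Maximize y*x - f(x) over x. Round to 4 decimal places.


f*(y) = sup_x {y*x - a*x^2 - b*x} = sup_x {(y-b)*x - a*x^2}
FOC: (y - b) - 2a*x = 0 => x* = (y - b)/(2a)
x* = (-1.5369 - 8)/(2*6) = -0.7947
f*(-1.5369) = (y-b)^2/(4a) = (-1.5369 - 8)^2/(4*6)
= 90.9525/24 = 3.7897


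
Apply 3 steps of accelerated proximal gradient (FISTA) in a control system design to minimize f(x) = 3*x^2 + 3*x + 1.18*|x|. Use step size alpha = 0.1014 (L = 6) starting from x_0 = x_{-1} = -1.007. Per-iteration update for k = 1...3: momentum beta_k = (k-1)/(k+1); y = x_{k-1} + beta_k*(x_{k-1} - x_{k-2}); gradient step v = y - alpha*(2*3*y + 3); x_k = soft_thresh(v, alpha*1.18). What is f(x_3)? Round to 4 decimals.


FISTA on f(x) = 3*x^2 + 3*x + 1.18*|x|
L = 6, alpha = 0.1014
Iteration 1: beta = 0.0, y = -1.007 + 0.0*(-1.007 + 1.007) = -1.007
  grad(y) = -3.042, v = y - alpha*grad = -0.6985
  prox(v) = soft_thresh(-0.6985, 0.1197) = -0.5789
Iteration 2: beta = 0.3333, y = -0.5789 + 0.3333*(-0.5789 + 1.007) = -0.4362
  grad(y) = 0.3829, v = y - alpha*grad = -0.475
  prox(v) = soft_thresh(-0.475, 0.1197) = -0.3554
Iteration 3: beta = 0.5, y = -0.3554 + 0.5*(-0.3554 + 0.5789) = -0.2436
  grad(y) = 1.5384, v = y - alpha*grad = -0.3996
  prox(v) = soft_thresh(-0.3996, 0.1197) = -0.2799
f(x_3) = 3*(-0.2799)^2 + 3*(-0.2799) + 1.18*|-0.2799| = -0.2744
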